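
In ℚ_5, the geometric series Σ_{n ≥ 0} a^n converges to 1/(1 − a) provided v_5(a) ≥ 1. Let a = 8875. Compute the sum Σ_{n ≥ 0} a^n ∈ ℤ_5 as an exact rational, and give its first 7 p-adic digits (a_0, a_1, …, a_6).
Σ a^n = 1/(1 − a) = -1/8874;  first 7 digits = (1, 0, 0, 1, 4, 2, 1)

v_5(a) = 3 ≥ 1, so the series converges in ℤ_5 to 1/(1 − a) = 1/(1 − 8875) = -1/8874. Expand this rational in ℤ_5: compute digits iteratively via d_i = x_i mod 5, x_{i+1} = (x_i − d_i)/5. The first 7 digits are (1, 0, 0, 1, 4, 2, 1).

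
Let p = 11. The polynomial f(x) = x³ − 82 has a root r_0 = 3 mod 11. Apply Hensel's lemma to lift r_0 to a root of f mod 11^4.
r_3 = 5338 (mod 14641)

Hensel: r_{i+1} = r_i − f(r_i)/f′(r_i) mod 11^{i+2}, where f′(x) = 3x². Iterate:
  r_0 = 3 (mod 11)
  r_1 = 14 (mod 121)
  r_2 = 14 (mod 1331)
  r_3 = 5338 (mod 14641)
Final: r = 5338 with f(r) ≡ 0 mod 11^4.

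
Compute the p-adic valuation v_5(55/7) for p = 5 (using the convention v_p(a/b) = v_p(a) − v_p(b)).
v_5(55/7) = 1

Factor powers of 5 from the numerator and denominator of the reduced fraction: 55 = 5^1 · 11 and 7 = 5^0 · 7. Apply v_p(a/b) = v_p(a) − v_p(b): v_5(55/7) = 1 − 0 = 1.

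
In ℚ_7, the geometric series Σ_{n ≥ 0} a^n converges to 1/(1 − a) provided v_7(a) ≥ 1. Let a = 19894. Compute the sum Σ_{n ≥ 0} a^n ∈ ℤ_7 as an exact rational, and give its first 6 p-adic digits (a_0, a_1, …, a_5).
Σ a^n = 1/(1 − a) = -1/19893;  first 6 digits = (1, 0, 0, 2, 1, 1)

v_7(a) = 3 ≥ 1, so the series converges in ℤ_7 to 1/(1 − a) = 1/(1 − 19894) = -1/19893. Expand this rational in ℤ_7: compute digits iteratively via d_i = x_i mod 7, x_{i+1} = (x_i − d_i)/7. The first 6 digits are (1, 0, 0, 2, 1, 1).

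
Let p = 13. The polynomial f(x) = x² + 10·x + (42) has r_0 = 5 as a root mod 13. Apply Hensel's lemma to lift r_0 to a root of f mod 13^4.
r_3 = 20220 (mod 28561)

Hensel: r_{i+1} = r_i − f(r_i)·(f′(r_i))^{-1} mod 13^{i+2}, f′(x) = 2x + 10. Iterate:
  r_0 = 5 (mod 13)
  r_1 = 109 (mod 169)
  r_2 = 447 (mod 2197)
  r_3 = 20220 (mod 28561)
Final: r = 20220 satisfies f(r) ≡ 0 mod 13^4.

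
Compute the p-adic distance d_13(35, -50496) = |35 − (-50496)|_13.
d_13(35, -50496) = 1/2197

Step 1 — x − y = 35 − (-50496) = 50531. Step 2 — v_13(50531) = 3 (factor: 50531 = (13^3 · 23); the sign does not affect v_p). Step 3 — |x − y|_13 = 13^{-3} = 1/2197.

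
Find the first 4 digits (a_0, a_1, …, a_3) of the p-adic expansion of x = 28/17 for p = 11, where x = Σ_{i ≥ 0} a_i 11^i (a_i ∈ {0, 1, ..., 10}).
(a_0, …, a_3) = (1, 2, 5, 6)

v_11(28/17) = 0 (numerator and denominator both coprime to 11), so x ∈ ℤ_11^×. Compute digits iteratively via a_i = x_i mod 11, x_{i+1} = (x_i − a_i)/11, with x_0 = x:
  x_0 = 28/17;  a_0 = 1;  x_1 = (x_0 − 1)/11 = 1/17
  x_1 = 1/17;  a_1 = 2;  x_2 = (x_1 − 2)/11 = -3/17
  x_2 = -3/17;  a_2 = 5;  x_3 = (x_2 − 5)/11 = -8/17
  x_3 = -8/17;  a_3 = 6;  x_4 = (x_3 − 6)/11 = -10/17
Digits: (1, 2, 5, 6).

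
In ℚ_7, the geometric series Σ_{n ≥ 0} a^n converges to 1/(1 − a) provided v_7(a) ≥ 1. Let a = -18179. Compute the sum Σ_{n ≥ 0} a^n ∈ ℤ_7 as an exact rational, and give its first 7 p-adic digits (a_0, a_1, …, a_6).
Σ a^n = 1/(1 − a) = 1/18180;  first 7 digits = (1, 0, 0, 3, 6, 5, 1)

v_7(a) = 3 ≥ 1, so the series converges in ℤ_7 to 1/(1 − a) = 1/(1 − (-18179)) = 1/18180. Expand this rational in ℤ_7: compute digits iteratively via d_i = x_i mod 7, x_{i+1} = (x_i − d_i)/7. The first 7 digits are (1, 0, 0, 3, 6, 5, 1).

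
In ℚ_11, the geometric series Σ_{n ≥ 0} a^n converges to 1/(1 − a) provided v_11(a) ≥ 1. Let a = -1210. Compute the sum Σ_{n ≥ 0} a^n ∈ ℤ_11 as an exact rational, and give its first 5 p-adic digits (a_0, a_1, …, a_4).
Σ a^n = 1/(1 − a) = 1/1211;  first 5 digits = (1, 0, 1, 10, 0)

v_11(a) = 2 ≥ 1, so the series converges in ℤ_11 to 1/(1 − a) = 1/(1 − (-1210)) = 1/1211. Expand this rational in ℤ_11: compute digits iteratively via d_i = x_i mod 11, x_{i+1} = (x_i − d_i)/11. The first 5 digits are (1, 0, 1, 10, 0).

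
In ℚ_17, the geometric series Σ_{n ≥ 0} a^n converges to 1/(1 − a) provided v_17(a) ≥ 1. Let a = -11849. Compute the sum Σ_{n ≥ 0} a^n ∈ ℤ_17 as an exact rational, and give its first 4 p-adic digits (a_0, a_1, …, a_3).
Σ a^n = 1/(1 − a) = 1/11850;  first 4 digits = (1, 0, 10, 14)

v_17(a) = 2 ≥ 1, so the series converges in ℤ_17 to 1/(1 − a) = 1/(1 − (-11849)) = 1/11850. Expand this rational in ℤ_17: compute digits iteratively via d_i = x_i mod 17, x_{i+1} = (x_i − d_i)/17. The first 4 digits are (1, 0, 10, 14).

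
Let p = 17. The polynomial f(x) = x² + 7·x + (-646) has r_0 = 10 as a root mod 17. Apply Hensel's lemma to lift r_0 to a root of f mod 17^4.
r_3 = 70458 (mod 83521)

Hensel: r_{i+1} = r_i − f(r_i)·(f′(r_i))^{-1} mod 17^{i+2}, f′(x) = 2x + 7. Iterate:
  r_0 = 10 (mod 17)
  r_1 = 231 (mod 289)
  r_2 = 1676 (mod 4913)
  r_3 = 70458 (mod 83521)
Final: r = 70458 satisfies f(r) ≡ 0 mod 17^4.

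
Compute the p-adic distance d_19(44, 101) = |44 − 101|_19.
d_19(44, 101) = 1/19

Step 1 — x − y = 44 − 101 = -57. Step 2 — v_19(-57) = 1 (factor: -57 = −(19^1 · 3); the sign does not affect v_p). Step 3 — |x − y|_19 = 19^{-1} = 1/19.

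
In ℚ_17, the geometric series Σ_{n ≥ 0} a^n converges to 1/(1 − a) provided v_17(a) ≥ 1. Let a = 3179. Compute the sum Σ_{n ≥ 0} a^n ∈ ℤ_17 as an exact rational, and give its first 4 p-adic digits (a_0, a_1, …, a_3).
Σ a^n = 1/(1 − a) = -1/3178;  first 4 digits = (1, 0, 11, 0)

v_17(a) = 2 ≥ 1, so the series converges in ℤ_17 to 1/(1 − a) = 1/(1 − 3179) = -1/3178. Expand this rational in ℤ_17: compute digits iteratively via d_i = x_i mod 17, x_{i+1} = (x_i − d_i)/17. The first 4 digits are (1, 0, 11, 0).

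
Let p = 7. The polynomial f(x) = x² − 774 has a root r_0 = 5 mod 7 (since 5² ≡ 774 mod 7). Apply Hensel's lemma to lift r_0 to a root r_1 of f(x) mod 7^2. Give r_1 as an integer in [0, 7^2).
r_1 = 26 (mod 49)

Hensel's recurrence: r_{i+1} = r_i − f(r_i)·(f′(r_i))^{-1} mod 7^{i+2}, with f′(x) = 2x. Iterate:
  r_0 = 5 (mod 7)
  r_1 = 26 (mod 49)
Final: r_1 = 26, and one checks f(r_1) ≡ 0 mod 7^2.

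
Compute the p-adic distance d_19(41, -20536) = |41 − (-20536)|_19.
d_19(41, -20536) = 1/6859

Step 1 — x − y = 41 − (-20536) = 20577. Step 2 — v_19(20577) = 3 (factor: 20577 = (19^3 · 3); the sign does not affect v_p). Step 3 — |x − y|_19 = 19^{-3} = 1/6859.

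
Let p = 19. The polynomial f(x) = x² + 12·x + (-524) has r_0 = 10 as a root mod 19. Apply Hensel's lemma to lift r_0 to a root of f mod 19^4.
r_3 = 73483 (mod 130321)

Hensel: r_{i+1} = r_i − f(r_i)·(f′(r_i))^{-1} mod 19^{i+2}, f′(x) = 2x + 12. Iterate:
  r_0 = 10 (mod 19)
  r_1 = 200 (mod 361)
  r_2 = 4893 (mod 6859)
  r_3 = 73483 (mod 130321)
Final: r = 73483 satisfies f(r) ≡ 0 mod 19^4.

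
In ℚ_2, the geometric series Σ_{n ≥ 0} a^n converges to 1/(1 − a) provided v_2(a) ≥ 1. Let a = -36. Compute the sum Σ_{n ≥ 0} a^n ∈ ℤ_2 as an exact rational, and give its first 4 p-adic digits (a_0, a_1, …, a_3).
Σ a^n = 1/(1 − a) = 1/37;  first 4 digits = (1, 0, 1, 1)

v_2(a) = 2 ≥ 1, so the series converges in ℤ_2 to 1/(1 − a) = 1/(1 − (-36)) = 1/37. Expand this rational in ℤ_2: compute digits iteratively via d_i = x_i mod 2, x_{i+1} = (x_i − d_i)/2. The first 4 digits are (1, 0, 1, 1).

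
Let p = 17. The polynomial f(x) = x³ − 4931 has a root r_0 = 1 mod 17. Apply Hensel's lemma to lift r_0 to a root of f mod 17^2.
r_1 = 103 (mod 289)

Hensel: r_{i+1} = r_i − f(r_i)/f′(r_i) mod 17^{i+2}, where f′(x) = 3x². Iterate:
  r_0 = 1 (mod 17)
  r_1 = 103 (mod 289)
Final: r = 103 with f(r) ≡ 0 mod 17^2.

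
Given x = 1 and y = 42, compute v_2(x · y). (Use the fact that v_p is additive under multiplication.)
v_2(42) = 1

v_p(x) = 0 (factor: 1 = 2^0 · 1); v_p(y) = 1 (factor: 42 = 2^1 · 21). Additivity: v_p(xy) = v_p(x) + v_p(y) = 0 + 1 = 1. (Direct check: xy = 42 = 2^1 · (21).)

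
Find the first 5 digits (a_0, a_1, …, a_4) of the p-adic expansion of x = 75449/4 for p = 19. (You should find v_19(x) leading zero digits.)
(a_0, …, a_4) = (0, 0, 0, 17, 4)

v_19(75449/4) = 3, so a_0 = ... = a_2 = 0. Factor out: x = 19^3 · u with u = 11/4 a unit in ℤ_19. Expand u iteratively via a_{v+i} = u_i mod 19, u_{i+1} = (u_i − a_{v+i})/19:
  u_0 = 11/4;  a_3 = 17;  u_1 = (u_0 − 17)/19 = -3/4
  u_1 = -3/4;  a_4 = 4;  u_2 = (u_1 − 4)/19 = -1/4
Digits: (0, 0, 0, 17, 4).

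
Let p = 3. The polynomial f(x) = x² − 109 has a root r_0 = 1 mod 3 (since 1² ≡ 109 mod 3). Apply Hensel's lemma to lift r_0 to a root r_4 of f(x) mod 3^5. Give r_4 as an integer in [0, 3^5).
r_4 = 55 (mod 243)

Hensel's recurrence: r_{i+1} = r_i − f(r_i)·(f′(r_i))^{-1} mod 3^{i+2}, with f′(x) = 2x. Iterate:
  r_0 = 1 (mod 3)
  r_1 = 1 (mod 9)
  r_2 = 1 (mod 27)
  r_3 = 55 (mod 81)
  r_4 = 55 (mod 243)
Final: r_4 = 55, and one checks f(r_4) ≡ 0 mod 3^5.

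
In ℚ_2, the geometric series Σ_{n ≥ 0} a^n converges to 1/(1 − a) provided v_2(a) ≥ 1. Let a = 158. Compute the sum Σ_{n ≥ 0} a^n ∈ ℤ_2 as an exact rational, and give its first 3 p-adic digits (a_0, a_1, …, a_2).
Σ a^n = 1/(1 − a) = -1/157;  first 3 digits = (1, 1, 0)

v_2(a) = 1 ≥ 1, so the series converges in ℤ_2 to 1/(1 − a) = 1/(1 − 158) = -1/157. Expand this rational in ℤ_2: compute digits iteratively via d_i = x_i mod 2, x_{i+1} = (x_i − d_i)/2. The first 3 digits are (1, 1, 0).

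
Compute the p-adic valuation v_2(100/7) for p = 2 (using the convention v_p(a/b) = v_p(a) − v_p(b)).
v_2(100/7) = 2

Factor powers of 2 from the numerator and denominator of the reduced fraction: 100 = 2^2 · 25 and 7 = 2^0 · 7. Apply v_p(a/b) = v_p(a) − v_p(b): v_2(100/7) = 2 − 0 = 2.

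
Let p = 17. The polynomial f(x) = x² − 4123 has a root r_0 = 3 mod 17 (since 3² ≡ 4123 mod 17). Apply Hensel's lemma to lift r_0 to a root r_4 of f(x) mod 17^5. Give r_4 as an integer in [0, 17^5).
r_4 = 1323538 (mod 1419857)

Hensel's recurrence: r_{i+1} = r_i − f(r_i)·(f′(r_i))^{-1} mod 17^{i+2}, with f′(x) = 2x. Iterate:
  r_0 = 3 (mod 17)
  r_1 = 207 (mod 289)
  r_2 = 1941 (mod 4913)
  r_3 = 70723 (mod 83521)
  r_4 = 1323538 (mod 1419857)
Final: r_4 = 1323538, and one checks f(r_4) ≡ 0 mod 17^5.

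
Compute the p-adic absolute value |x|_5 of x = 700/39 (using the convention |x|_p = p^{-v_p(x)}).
|700/39|_5 = 1/25

Step 1 — compute v_5(x) by factoring powers of 5 out of the numerator and denominator: v_5(700/39) = 2. Step 2 — apply |x|_p = p^{-v_p(x)} = 5^{-2} = 1/25.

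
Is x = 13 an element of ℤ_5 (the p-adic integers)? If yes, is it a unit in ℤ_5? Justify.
x ∈ ℤ_5^× (unit); v_5(x) = 0

ℤ_5 = {x ∈ ℚ_5 : v_5(x) ≥ 0} and ℤ_5^× = {x ∈ ℤ_5 : v_5(x) = 0}. Here v_5(13) = v_5(num) − v_5(den) = 0; compare against these criteria.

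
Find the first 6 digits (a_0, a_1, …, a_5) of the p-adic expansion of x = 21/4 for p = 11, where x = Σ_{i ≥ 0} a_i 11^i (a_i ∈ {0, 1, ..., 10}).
(a_0, …, a_5) = (8, 8, 2, 8, 2, 8)

v_11(21/4) = 0 (numerator and denominator both coprime to 11), so x ∈ ℤ_11^×. Compute digits iteratively via a_i = x_i mod 11, x_{i+1} = (x_i − a_i)/11, with x_0 = x:
  x_0 = 21/4;  a_0 = 8;  x_1 = (x_0 − 8)/11 = -1/4
  x_1 = -1/4;  a_1 = 8;  x_2 = (x_1 − 8)/11 = -3/4
  x_2 = -3/4;  a_2 = 2;  x_3 = (x_2 − 2)/11 = -1/4
  x_3 = -1/4;  a_3 = 8;  x_4 = (x_3 − 8)/11 = -3/4
  x_4 = -3/4;  a_4 = 2;  x_5 = (x_4 − 2)/11 = -1/4
  x_5 = -1/4;  a_5 = 8;  x_6 = (x_5 − 8)/11 = -3/4
Digits: (8, 8, 2, 8, 2, 8).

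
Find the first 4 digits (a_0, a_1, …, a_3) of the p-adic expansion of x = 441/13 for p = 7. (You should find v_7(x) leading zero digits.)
(a_0, …, a_3) = (0, 0, 5, 1)

v_7(441/13) = 2, so a_0 = ... = a_1 = 0. Factor out: x = 7^2 · u with u = 9/13 a unit in ℤ_7. Expand u iteratively via a_{v+i} = u_i mod 7, u_{i+1} = (u_i − a_{v+i})/7:
  u_0 = 9/13;  a_2 = 5;  u_1 = (u_0 − 5)/7 = -8/13
  u_1 = -8/13;  a_3 = 1;  u_2 = (u_1 − 1)/7 = -3/13
Digits: (0, 0, 5, 1).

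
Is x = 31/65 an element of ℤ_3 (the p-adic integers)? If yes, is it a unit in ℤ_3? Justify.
x ∈ ℤ_3^× (unit); v_3(x) = 0

ℤ_3 = {x ∈ ℚ_3 : v_3(x) ≥ 0} and ℤ_3^× = {x ∈ ℤ_3 : v_3(x) = 0}. Here v_3(31/65) = v_3(num) − v_3(den) = 0; compare against these criteria.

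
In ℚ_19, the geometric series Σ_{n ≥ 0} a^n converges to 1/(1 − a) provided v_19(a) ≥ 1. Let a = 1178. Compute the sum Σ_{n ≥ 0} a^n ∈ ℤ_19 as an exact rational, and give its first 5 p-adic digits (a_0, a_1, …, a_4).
Σ a^n = 1/(1 − a) = -1/1177;  first 5 digits = (1, 5, 9, 4, 12)

v_19(a) = 1 ≥ 1, so the series converges in ℤ_19 to 1/(1 − a) = 1/(1 − 1178) = -1/1177. Expand this rational in ℤ_19: compute digits iteratively via d_i = x_i mod 19, x_{i+1} = (x_i − d_i)/19. The first 5 digits are (1, 5, 9, 4, 12).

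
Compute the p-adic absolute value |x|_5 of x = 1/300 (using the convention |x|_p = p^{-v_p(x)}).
|1/300|_5 = 25

Step 1 — compute v_5(x) by factoring powers of 5 out of the numerator and denominator: v_5(1/300) = -2. Step 2 — apply |x|_p = p^{-v_p(x)} = 5^{2} = 25.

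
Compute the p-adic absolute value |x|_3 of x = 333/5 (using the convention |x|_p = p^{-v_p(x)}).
|333/5|_3 = 1/9

Step 1 — compute v_3(x) by factoring powers of 3 out of the numerator and denominator: v_3(333/5) = 2. Step 2 — apply |x|_p = p^{-v_p(x)} = 3^{-2} = 1/9.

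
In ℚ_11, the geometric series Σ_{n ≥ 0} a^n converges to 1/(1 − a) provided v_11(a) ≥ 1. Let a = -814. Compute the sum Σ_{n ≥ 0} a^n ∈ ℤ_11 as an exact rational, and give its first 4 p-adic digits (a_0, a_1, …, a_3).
Σ a^n = 1/(1 − a) = 1/815;  first 4 digits = (1, 3, 2, 7)

v_11(a) = 1 ≥ 1, so the series converges in ℤ_11 to 1/(1 − a) = 1/(1 − (-814)) = 1/815. Expand this rational in ℤ_11: compute digits iteratively via d_i = x_i mod 11, x_{i+1} = (x_i − d_i)/11. The first 4 digits are (1, 3, 2, 7).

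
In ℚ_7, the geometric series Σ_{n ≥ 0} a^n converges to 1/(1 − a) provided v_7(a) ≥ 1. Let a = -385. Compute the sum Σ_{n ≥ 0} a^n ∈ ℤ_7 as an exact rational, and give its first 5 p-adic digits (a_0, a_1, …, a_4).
Σ a^n = 1/(1 − a) = 1/386;  first 5 digits = (1, 1, 0, 5, 3)

v_7(a) = 1 ≥ 1, so the series converges in ℤ_7 to 1/(1 − a) = 1/(1 − (-385)) = 1/386. Expand this rational in ℤ_7: compute digits iteratively via d_i = x_i mod 7, x_{i+1} = (x_i − d_i)/7. The first 5 digits are (1, 1, 0, 5, 3).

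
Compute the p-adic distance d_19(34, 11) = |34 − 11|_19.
d_19(34, 11) = 1

Step 1 — x − y = 34 − 11 = 23. Step 2 — v_19(23) = 0 (factor: 23 = (19^0 · 23); the sign does not affect v_p). Step 3 — |x − y|_19 = 19^{0} = 1.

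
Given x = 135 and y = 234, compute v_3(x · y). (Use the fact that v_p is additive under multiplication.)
v_3(31590) = 5

v_p(x) = 3 (factor: 135 = 3^3 · 5); v_p(y) = 2 (factor: 234 = 3^2 · 26). Additivity: v_p(xy) = v_p(x) + v_p(y) = 3 + 2 = 5. (Direct check: xy = 31590 = 3^5 · (130).)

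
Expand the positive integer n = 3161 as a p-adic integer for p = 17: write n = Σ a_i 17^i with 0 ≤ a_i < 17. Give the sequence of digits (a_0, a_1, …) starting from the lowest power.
(a_0, a_1, …) = (16, 15, 10)

Repeated division by 17 gives the digits low-to-high: 3161 = 16 + 15·17^1 + 10·17^2. Digit sequence: (16, 15, 10).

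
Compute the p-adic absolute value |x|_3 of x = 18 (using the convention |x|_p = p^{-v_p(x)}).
|18|_3 = 1/9

Step 1 — compute v_3(x) by factoring powers of 3 out of the numerator and denominator: v_3(18) = 2. Step 2 — apply |x|_p = p^{-v_p(x)} = 3^{-2} = 1/9.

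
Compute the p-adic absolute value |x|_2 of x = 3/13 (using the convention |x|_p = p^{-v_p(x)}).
|3/13|_2 = 1

Step 1 — compute v_2(x) by factoring powers of 2 out of the numerator and denominator: v_2(3/13) = 0. Step 2 — apply |x|_p = p^{-v_p(x)} = 2^{0} = 1.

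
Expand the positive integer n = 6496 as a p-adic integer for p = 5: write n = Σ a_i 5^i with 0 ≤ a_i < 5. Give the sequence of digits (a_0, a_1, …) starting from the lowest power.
(a_0, a_1, …) = (1, 4, 4, 1, 0, 2)

Repeated division by 5 gives the digits low-to-high: 6496 = 1 + 4·5^1 + 4·5^2 + 1·5^3 + 2·5^5. Digit sequence: (1, 4, 4, 1, 0, 2).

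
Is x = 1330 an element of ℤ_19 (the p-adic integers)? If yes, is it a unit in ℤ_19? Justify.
x ∈ ℤ_19 but not a unit; v_19(x) = 1 > 0

ℤ_19 = {x ∈ ℚ_19 : v_19(x) ≥ 0} and ℤ_19^× = {x ∈ ℤ_19 : v_19(x) = 0}. Here v_19(1330) = v_19(num) − v_19(den) = 1; compare against these criteria.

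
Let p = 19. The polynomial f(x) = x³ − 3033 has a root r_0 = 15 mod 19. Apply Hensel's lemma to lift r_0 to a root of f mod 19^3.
r_2 = 3302 (mod 6859)

Hensel: r_{i+1} = r_i − f(r_i)/f′(r_i) mod 19^{i+2}, where f′(x) = 3x². Iterate:
  r_0 = 15 (mod 19)
  r_1 = 53 (mod 361)
  r_2 = 3302 (mod 6859)
Final: r = 3302 with f(r) ≡ 0 mod 19^3.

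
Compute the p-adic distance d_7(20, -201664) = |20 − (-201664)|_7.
d_7(20, -201664) = 1/16807

Step 1 — x − y = 20 − (-201664) = 201684. Step 2 — v_7(201684) = 5 (factor: 201684 = (7^5 · 12); the sign does not affect v_p). Step 3 — |x − y|_7 = 7^{-5} = 1/16807.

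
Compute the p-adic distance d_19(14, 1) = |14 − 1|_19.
d_19(14, 1) = 1

Step 1 — x − y = 14 − 1 = 13. Step 2 — v_19(13) = 0 (factor: 13 = (19^0 · 13); the sign does not affect v_p). Step 3 — |x − y|_19 = 19^{0} = 1.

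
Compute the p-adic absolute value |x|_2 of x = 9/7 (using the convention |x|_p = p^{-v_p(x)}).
|9/7|_2 = 1

Step 1 — compute v_2(x) by factoring powers of 2 out of the numerator and denominator: v_2(9/7) = 0. Step 2 — apply |x|_p = p^{-v_p(x)} = 2^{0} = 1.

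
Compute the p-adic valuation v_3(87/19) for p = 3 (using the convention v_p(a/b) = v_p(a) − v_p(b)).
v_3(87/19) = 1

Factor powers of 3 from the numerator and denominator of the reduced fraction: 87 = 3^1 · 29 and 19 = 3^0 · 19. Apply v_p(a/b) = v_p(a) − v_p(b): v_3(87/19) = 1 − 0 = 1.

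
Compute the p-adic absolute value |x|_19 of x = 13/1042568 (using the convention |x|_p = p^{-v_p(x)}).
|13/1042568|_19 = 130321

Step 1 — compute v_19(x) by factoring powers of 19 out of the numerator and denominator: v_19(13/1042568) = -4. Step 2 — apply |x|_p = p^{-v_p(x)} = 19^{4} = 130321.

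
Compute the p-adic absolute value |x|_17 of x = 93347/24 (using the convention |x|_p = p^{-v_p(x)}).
|93347/24|_17 = 1/4913

Step 1 — compute v_17(x) by factoring powers of 17 out of the numerator and denominator: v_17(93347/24) = 3. Step 2 — apply |x|_p = p^{-v_p(x)} = 17^{-3} = 1/4913.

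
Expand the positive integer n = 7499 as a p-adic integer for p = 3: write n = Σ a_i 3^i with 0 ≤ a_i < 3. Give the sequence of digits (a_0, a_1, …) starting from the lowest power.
(a_0, a_1, …) = (2, 0, 2, 1, 2, 0, 1, 0, 1)

Repeated division by 3 gives the digits low-to-high: 7499 = 2 + 2·3^2 + 1·3^3 + 2·3^4 + 1·3^6 + 1·3^8. Digit sequence: (2, 0, 2, 1, 2, 0, 1, 0, 1).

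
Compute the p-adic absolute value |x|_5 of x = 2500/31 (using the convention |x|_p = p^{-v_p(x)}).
|2500/31|_5 = 1/625

Step 1 — compute v_5(x) by factoring powers of 5 out of the numerator and denominator: v_5(2500/31) = 4. Step 2 — apply |x|_p = p^{-v_p(x)} = 5^{-4} = 1/625.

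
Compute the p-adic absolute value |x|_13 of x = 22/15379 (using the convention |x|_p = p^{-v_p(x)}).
|22/15379|_13 = 2197

Step 1 — compute v_13(x) by factoring powers of 13 out of the numerator and denominator: v_13(22/15379) = -3. Step 2 — apply |x|_p = p^{-v_p(x)} = 13^{3} = 2197.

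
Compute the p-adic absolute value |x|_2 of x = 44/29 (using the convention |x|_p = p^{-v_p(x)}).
|44/29|_2 = 1/4

Step 1 — compute v_2(x) by factoring powers of 2 out of the numerator and denominator: v_2(44/29) = 2. Step 2 — apply |x|_p = p^{-v_p(x)} = 2^{-2} = 1/4.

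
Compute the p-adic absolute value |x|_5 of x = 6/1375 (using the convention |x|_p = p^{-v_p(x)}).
|6/1375|_5 = 125

Step 1 — compute v_5(x) by factoring powers of 5 out of the numerator and denominator: v_5(6/1375) = -3. Step 2 — apply |x|_p = p^{-v_p(x)} = 5^{3} = 125.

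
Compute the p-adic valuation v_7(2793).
v_7(2793) = 2

v_7(n) is the largest exponent k such that 7^k divides n. Factor out: 2793 = 7^2 · 57. (Sign doesn't affect v_p.) So v_7(2793) = 2.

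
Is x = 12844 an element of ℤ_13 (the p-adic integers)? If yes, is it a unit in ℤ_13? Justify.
x ∈ ℤ_13 but not a unit; v_13(x) = 2 > 0

ℤ_13 = {x ∈ ℚ_13 : v_13(x) ≥ 0} and ℤ_13^× = {x ∈ ℤ_13 : v_13(x) = 0}. Here v_13(12844) = v_13(num) − v_13(den) = 2; compare against these criteria.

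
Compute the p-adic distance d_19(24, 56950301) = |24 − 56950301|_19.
d_19(24, 56950301) = 1/2476099

Step 1 — x − y = 24 − 56950301 = -56950277. Step 2 — v_19(-56950277) = 5 (factor: -56950277 = −(19^5 · 23); the sign does not affect v_p). Step 3 — |x − y|_19 = 19^{-5} = 1/2476099.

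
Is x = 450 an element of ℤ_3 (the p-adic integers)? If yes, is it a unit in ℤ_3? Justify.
x ∈ ℤ_3 but not a unit; v_3(x) = 2 > 0

ℤ_3 = {x ∈ ℚ_3 : v_3(x) ≥ 0} and ℤ_3^× = {x ∈ ℤ_3 : v_3(x) = 0}. Here v_3(450) = v_3(num) − v_3(den) = 2; compare against these criteria.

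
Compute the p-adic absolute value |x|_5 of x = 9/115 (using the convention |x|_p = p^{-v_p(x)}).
|9/115|_5 = 5

Step 1 — compute v_5(x) by factoring powers of 5 out of the numerator and denominator: v_5(9/115) = -1. Step 2 — apply |x|_p = p^{-v_p(x)} = 5^{1} = 5.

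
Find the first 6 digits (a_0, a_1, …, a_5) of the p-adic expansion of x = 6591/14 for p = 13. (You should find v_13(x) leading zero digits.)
(a_0, …, a_5) = (0, 0, 0, 3, 10, 2)

v_13(6591/14) = 3, so a_0 = ... = a_2 = 0. Factor out: x = 13^3 · u with u = 3/14 a unit in ℤ_13. Expand u iteratively via a_{v+i} = u_i mod 13, u_{i+1} = (u_i − a_{v+i})/13:
  u_0 = 3/14;  a_3 = 3;  u_1 = (u_0 − 3)/13 = -3/14
  u_1 = -3/14;  a_4 = 10;  u_2 = (u_1 − 10)/13 = -11/14
  u_2 = -11/14;  a_5 = 2;  u_3 = (u_2 − 2)/13 = -3/14
Digits: (0, 0, 0, 3, 10, 2).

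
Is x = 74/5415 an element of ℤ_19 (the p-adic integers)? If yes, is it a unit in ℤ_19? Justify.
x ∉ ℤ_19 (v_19(x) = -2 < 0)

ℤ_19 = {x ∈ ℚ_19 : v_19(x) ≥ 0} and ℤ_19^× = {x ∈ ℤ_19 : v_19(x) = 0}. Here v_19(74/5415) = v_19(num) − v_19(den) = -2; compare against these criteria.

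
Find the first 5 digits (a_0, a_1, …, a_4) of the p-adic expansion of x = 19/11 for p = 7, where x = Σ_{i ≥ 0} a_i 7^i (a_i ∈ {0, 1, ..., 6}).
(a_0, …, a_4) = (3, 3, 4, 0, 5)

v_7(19/11) = 0 (numerator and denominator both coprime to 7), so x ∈ ℤ_7^×. Compute digits iteratively via a_i = x_i mod 7, x_{i+1} = (x_i − a_i)/7, with x_0 = x:
  x_0 = 19/11;  a_0 = 3;  x_1 = (x_0 − 3)/7 = -2/11
  x_1 = -2/11;  a_1 = 3;  x_2 = (x_1 − 3)/7 = -5/11
  x_2 = -5/11;  a_2 = 4;  x_3 = (x_2 − 4)/7 = -7/11
  x_3 = -7/11;  a_3 = 0;  x_4 = (x_3 − 0)/7 = -1/11
  x_4 = -1/11;  a_4 = 5;  x_5 = (x_4 − 5)/7 = -8/11
Digits: (3, 3, 4, 0, 5).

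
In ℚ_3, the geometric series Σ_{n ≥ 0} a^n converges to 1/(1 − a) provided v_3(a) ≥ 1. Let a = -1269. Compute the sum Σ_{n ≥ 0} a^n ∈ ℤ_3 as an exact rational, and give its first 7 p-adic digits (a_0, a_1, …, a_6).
Σ a^n = 1/(1 − a) = 1/1270;  first 7 digits = (1, 0, 0, 1, 2, 0, 2)

v_3(a) = 3 ≥ 1, so the series converges in ℤ_3 to 1/(1 − a) = 1/(1 − (-1269)) = 1/1270. Expand this rational in ℤ_3: compute digits iteratively via d_i = x_i mod 3, x_{i+1} = (x_i − d_i)/3. The first 7 digits are (1, 0, 0, 1, 2, 0, 2).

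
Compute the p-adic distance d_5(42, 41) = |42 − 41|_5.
d_5(42, 41) = 1

Step 1 — x − y = 42 − 41 = 1. Step 2 — v_5(1) = 0 (factor: 1 = (5^0 · 1); the sign does not affect v_p). Step 3 — |x − y|_5 = 5^{0} = 1.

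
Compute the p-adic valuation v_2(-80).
v_2(-80) = 4

v_2(n) is the largest exponent k such that 2^k divides n. Factor out: -80 = -2^4 · 5. (Sign doesn't affect v_p.) So v_2(-80) = 4.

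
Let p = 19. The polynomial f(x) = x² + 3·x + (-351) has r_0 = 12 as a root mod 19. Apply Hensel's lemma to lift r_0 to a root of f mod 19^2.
r_1 = 259 (mod 361)

Hensel: r_{i+1} = r_i − f(r_i)·(f′(r_i))^{-1} mod 19^{i+2}, f′(x) = 2x + 3. Iterate:
  r_0 = 12 (mod 19)
  r_1 = 259 (mod 361)
Final: r = 259 satisfies f(r) ≡ 0 mod 19^2.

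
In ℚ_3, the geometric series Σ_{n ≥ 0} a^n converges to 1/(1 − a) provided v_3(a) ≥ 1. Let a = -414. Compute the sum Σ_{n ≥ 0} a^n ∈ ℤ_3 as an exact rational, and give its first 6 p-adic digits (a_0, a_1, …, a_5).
Σ a^n = 1/(1 − a) = 1/415;  first 6 digits = (1, 0, 2, 2, 1, 1)

v_3(a) = 2 ≥ 1, so the series converges in ℤ_3 to 1/(1 − a) = 1/(1 − (-414)) = 1/415. Expand this rational in ℤ_3: compute digits iteratively via d_i = x_i mod 3, x_{i+1} = (x_i − d_i)/3. The first 6 digits are (1, 0, 2, 2, 1, 1).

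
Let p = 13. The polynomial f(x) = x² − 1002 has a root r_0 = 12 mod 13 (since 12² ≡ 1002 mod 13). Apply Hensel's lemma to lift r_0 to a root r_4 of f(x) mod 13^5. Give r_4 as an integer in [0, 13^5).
r_4 = 183793 (mod 371293)

Hensel's recurrence: r_{i+1} = r_i − f(r_i)·(f′(r_i))^{-1} mod 13^{i+2}, with f′(x) = 2x. Iterate:
  r_0 = 12 (mod 13)
  r_1 = 90 (mod 169)
  r_2 = 1442 (mod 2197)
  r_3 = 12427 (mod 28561)
  r_4 = 183793 (mod 371293)
Final: r_4 = 183793, and one checks f(r_4) ≡ 0 mod 13^5.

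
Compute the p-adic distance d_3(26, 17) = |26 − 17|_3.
d_3(26, 17) = 1/9

Step 1 — x − y = 26 − 17 = 9. Step 2 — v_3(9) = 2 (factor: 9 = (3^2 · 1); the sign does not affect v_p). Step 3 — |x − y|_3 = 3^{-2} = 1/9.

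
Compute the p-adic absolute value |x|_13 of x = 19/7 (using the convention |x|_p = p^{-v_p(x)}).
|19/7|_13 = 1

Step 1 — compute v_13(x) by factoring powers of 13 out of the numerator and denominator: v_13(19/7) = 0. Step 2 — apply |x|_p = p^{-v_p(x)} = 13^{0} = 1.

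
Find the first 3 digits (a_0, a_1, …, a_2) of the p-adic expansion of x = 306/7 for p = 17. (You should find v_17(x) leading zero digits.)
(a_0, …, a_2) = (0, 5, 12)

v_17(306/7) = 1, so a_0 = ... = a_0 = 0. Factor out: x = 17^1 · u with u = 18/7 a unit in ℤ_17. Expand u iteratively via a_{v+i} = u_i mod 17, u_{i+1} = (u_i − a_{v+i})/17:
  u_0 = 18/7;  a_1 = 5;  u_1 = (u_0 − 5)/17 = -1/7
  u_1 = -1/7;  a_2 = 12;  u_2 = (u_1 − 12)/17 = -5/7
Digits: (0, 5, 12).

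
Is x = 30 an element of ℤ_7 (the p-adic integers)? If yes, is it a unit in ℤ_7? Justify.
x ∈ ℤ_7^× (unit); v_7(x) = 0

ℤ_7 = {x ∈ ℚ_7 : v_7(x) ≥ 0} and ℤ_7^× = {x ∈ ℤ_7 : v_7(x) = 0}. Here v_7(30) = v_7(num) − v_7(den) = 0; compare against these criteria.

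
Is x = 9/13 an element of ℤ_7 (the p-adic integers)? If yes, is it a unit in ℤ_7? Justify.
x ∈ ℤ_7^× (unit); v_7(x) = 0

ℤ_7 = {x ∈ ℚ_7 : v_7(x) ≥ 0} and ℤ_7^× = {x ∈ ℤ_7 : v_7(x) = 0}. Here v_7(9/13) = v_7(num) − v_7(den) = 0; compare against these criteria.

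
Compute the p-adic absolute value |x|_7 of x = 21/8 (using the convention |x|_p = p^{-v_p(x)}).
|21/8|_7 = 1/7

Step 1 — compute v_7(x) by factoring powers of 7 out of the numerator and denominator: v_7(21/8) = 1. Step 2 — apply |x|_p = p^{-v_p(x)} = 7^{-1} = 1/7.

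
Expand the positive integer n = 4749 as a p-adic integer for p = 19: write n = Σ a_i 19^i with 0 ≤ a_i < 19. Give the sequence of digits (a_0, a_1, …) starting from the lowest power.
(a_0, a_1, …) = (18, 2, 13)

Repeated division by 19 gives the digits low-to-high: 4749 = 18 + 2·19^1 + 13·19^2. Digit sequence: (18, 2, 13).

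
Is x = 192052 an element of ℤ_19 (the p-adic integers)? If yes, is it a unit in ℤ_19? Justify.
x ∈ ℤ_19 but not a unit; v_19(x) = 3 > 0

ℤ_19 = {x ∈ ℚ_19 : v_19(x) ≥ 0} and ℤ_19^× = {x ∈ ℤ_19 : v_19(x) = 0}. Here v_19(192052) = v_19(num) − v_19(den) = 3; compare against these criteria.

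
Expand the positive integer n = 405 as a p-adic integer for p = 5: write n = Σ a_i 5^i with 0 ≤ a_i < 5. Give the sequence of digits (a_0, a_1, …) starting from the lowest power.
(a_0, a_1, …) = (0, 1, 1, 3)

Repeated division by 5 gives the digits low-to-high: 405 = 1·5^1 + 1·5^2 + 3·5^3. Digit sequence: (0, 1, 1, 3).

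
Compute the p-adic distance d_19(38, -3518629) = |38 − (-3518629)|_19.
d_19(38, -3518629) = 1/130321

Step 1 — x − y = 38 − (-3518629) = 3518667. Step 2 — v_19(3518667) = 4 (factor: 3518667 = (19^4 · 27); the sign does not affect v_p). Step 3 — |x − y|_19 = 19^{-4} = 1/130321.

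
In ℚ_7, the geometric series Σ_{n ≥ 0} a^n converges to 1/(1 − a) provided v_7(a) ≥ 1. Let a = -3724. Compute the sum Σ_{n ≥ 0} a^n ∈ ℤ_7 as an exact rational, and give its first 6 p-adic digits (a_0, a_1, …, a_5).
Σ a^n = 1/(1 − a) = 1/3725;  first 6 digits = (1, 0, 1, 3, 6, 5)

v_7(a) = 2 ≥ 1, so the series converges in ℤ_7 to 1/(1 − a) = 1/(1 − (-3724)) = 1/3725. Expand this rational in ℤ_7: compute digits iteratively via d_i = x_i mod 7, x_{i+1} = (x_i − d_i)/7. The first 6 digits are (1, 0, 1, 3, 6, 5).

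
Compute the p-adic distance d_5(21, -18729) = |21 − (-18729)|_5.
d_5(21, -18729) = 1/3125

Step 1 — x − y = 21 − (-18729) = 18750. Step 2 — v_5(18750) = 5 (factor: 18750 = (5^5 · 6); the sign does not affect v_p). Step 3 — |x − y|_5 = 5^{-5} = 1/3125.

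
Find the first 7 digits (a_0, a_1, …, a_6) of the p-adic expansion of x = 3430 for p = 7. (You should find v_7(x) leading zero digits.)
(a_0, …, a_6) = (0, 0, 0, 3, 1, 0, 0)

v_7(3430) = 3, so a_0 = ... = a_2 = 0. Factor out: x = 7^3 · u with u = 10 a unit in ℤ_7. Expand u iteratively via a_{v+i} = u_i mod 7, u_{i+1} = (u_i − a_{v+i})/7:
  u_0 = 10;  a_3 = 3;  u_1 = (u_0 − 3)/7 = 1
  u_1 = 1;  a_4 = 1;  u_2 = (u_1 − 1)/7 = 0
  u_2 = 0;  a_5 = 0;  u_3 = (u_2 − 0)/7 = 0
  u_3 = 0;  a_6 = 0;  u_4 = (u_3 − 0)/7 = 0
Digits: (0, 0, 0, 3, 1, 0, 0).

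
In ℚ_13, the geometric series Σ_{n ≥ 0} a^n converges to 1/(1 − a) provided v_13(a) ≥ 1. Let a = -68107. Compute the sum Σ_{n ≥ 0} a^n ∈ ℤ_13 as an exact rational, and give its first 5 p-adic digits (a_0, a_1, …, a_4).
Σ a^n = 1/(1 − a) = 1/68108;  first 5 digits = (1, 0, 0, 8, 10)

v_13(a) = 3 ≥ 1, so the series converges in ℤ_13 to 1/(1 − a) = 1/(1 − (-68107)) = 1/68108. Expand this rational in ℤ_13: compute digits iteratively via d_i = x_i mod 13, x_{i+1} = (x_i − d_i)/13. The first 5 digits are (1, 0, 0, 8, 10).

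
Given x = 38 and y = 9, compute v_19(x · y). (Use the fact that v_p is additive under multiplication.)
v_19(342) = 1

v_p(x) = 1 (factor: 38 = 19^1 · 2); v_p(y) = 0 (factor: 9 = 19^0 · 9). Additivity: v_p(xy) = v_p(x) + v_p(y) = 1 + 0 = 1. (Direct check: xy = 342 = 19^1 · (18).)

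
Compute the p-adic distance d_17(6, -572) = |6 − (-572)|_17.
d_17(6, -572) = 1/289

Step 1 — x − y = 6 − (-572) = 578. Step 2 — v_17(578) = 2 (factor: 578 = (17^2 · 2); the sign does not affect v_p). Step 3 — |x − y|_17 = 17^{-2} = 1/289.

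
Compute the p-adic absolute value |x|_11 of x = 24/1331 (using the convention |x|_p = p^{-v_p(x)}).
|24/1331|_11 = 1331

Step 1 — compute v_11(x) by factoring powers of 11 out of the numerator and denominator: v_11(24/1331) = -3. Step 2 — apply |x|_p = p^{-v_p(x)} = 11^{3} = 1331.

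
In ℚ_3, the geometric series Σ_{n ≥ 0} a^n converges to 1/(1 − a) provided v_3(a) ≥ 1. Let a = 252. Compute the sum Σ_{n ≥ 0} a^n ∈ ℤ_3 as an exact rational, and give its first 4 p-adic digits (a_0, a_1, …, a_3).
Σ a^n = 1/(1 − a) = -1/251;  first 4 digits = (1, 0, 1, 0)

v_3(a) = 2 ≥ 1, so the series converges in ℤ_3 to 1/(1 − a) = 1/(1 − 252) = -1/251. Expand this rational in ℤ_3: compute digits iteratively via d_i = x_i mod 3, x_{i+1} = (x_i − d_i)/3. The first 4 digits are (1, 0, 1, 0).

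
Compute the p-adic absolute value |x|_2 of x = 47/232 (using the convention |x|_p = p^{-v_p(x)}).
|47/232|_2 = 8

Step 1 — compute v_2(x) by factoring powers of 2 out of the numerator and denominator: v_2(47/232) = -3. Step 2 — apply |x|_p = p^{-v_p(x)} = 2^{3} = 8.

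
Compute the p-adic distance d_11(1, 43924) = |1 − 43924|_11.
d_11(1, 43924) = 1/14641

Step 1 — x − y = 1 − 43924 = -43923. Step 2 — v_11(-43923) = 4 (factor: -43923 = −(11^4 · 3); the sign does not affect v_p). Step 3 — |x − y|_11 = 11^{-4} = 1/14641.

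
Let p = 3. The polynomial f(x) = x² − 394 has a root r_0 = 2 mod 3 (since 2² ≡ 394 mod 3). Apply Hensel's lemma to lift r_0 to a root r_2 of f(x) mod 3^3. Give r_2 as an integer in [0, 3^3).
r_2 = 23 (mod 27)

Hensel's recurrence: r_{i+1} = r_i − f(r_i)·(f′(r_i))^{-1} mod 3^{i+2}, with f′(x) = 2x. Iterate:
  r_0 = 2 (mod 3)
  r_1 = 5 (mod 9)
  r_2 = 23 (mod 27)
Final: r_2 = 23, and one checks f(r_2) ≡ 0 mod 3^3.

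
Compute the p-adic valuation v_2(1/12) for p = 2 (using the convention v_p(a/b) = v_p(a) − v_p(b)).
v_2(1/12) = -2

Factor powers of 2 from the numerator and denominator of the reduced fraction: 1 = 2^0 · 1 and 12 = 2^2 · 3. Apply v_p(a/b) = v_p(a) − v_p(b): v_2(1/12) = 0 − 2 = -2.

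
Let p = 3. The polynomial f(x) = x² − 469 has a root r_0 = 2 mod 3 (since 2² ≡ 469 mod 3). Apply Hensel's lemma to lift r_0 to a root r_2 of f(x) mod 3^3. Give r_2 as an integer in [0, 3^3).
r_2 = 8 (mod 27)

Hensel's recurrence: r_{i+1} = r_i − f(r_i)·(f′(r_i))^{-1} mod 3^{i+2}, with f′(x) = 2x. Iterate:
  r_0 = 2 (mod 3)
  r_1 = 8 (mod 9)
  r_2 = 8 (mod 27)
Final: r_2 = 8, and one checks f(r_2) ≡ 0 mod 3^3.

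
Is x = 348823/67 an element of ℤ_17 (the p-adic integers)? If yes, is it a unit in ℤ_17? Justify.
x ∈ ℤ_17 but not a unit; v_17(x) = 3 > 0

ℤ_17 = {x ∈ ℚ_17 : v_17(x) ≥ 0} and ℤ_17^× = {x ∈ ℤ_17 : v_17(x) = 0}. Here v_17(348823/67) = v_17(num) − v_17(den) = 3; compare against these criteria.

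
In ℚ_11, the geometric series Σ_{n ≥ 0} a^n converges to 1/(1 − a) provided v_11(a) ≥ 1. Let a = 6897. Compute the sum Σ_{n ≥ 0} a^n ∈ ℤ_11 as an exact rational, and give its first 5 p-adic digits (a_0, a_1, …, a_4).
Σ a^n = 1/(1 − a) = -1/6896;  first 5 digits = (1, 0, 2, 5, 4)

v_11(a) = 2 ≥ 1, so the series converges in ℤ_11 to 1/(1 − a) = 1/(1 − 6897) = -1/6896. Expand this rational in ℤ_11: compute digits iteratively via d_i = x_i mod 11, x_{i+1} = (x_i − d_i)/11. The first 5 digits are (1, 0, 2, 5, 4).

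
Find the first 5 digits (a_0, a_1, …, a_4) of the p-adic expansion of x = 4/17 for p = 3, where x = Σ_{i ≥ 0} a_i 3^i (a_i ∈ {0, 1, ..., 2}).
(a_0, …, a_4) = (2, 1, 0, 0, 1)

v_3(4/17) = 0 (numerator and denominator both coprime to 3), so x ∈ ℤ_3^×. Compute digits iteratively via a_i = x_i mod 3, x_{i+1} = (x_i − a_i)/3, with x_0 = x:
  x_0 = 4/17;  a_0 = 2;  x_1 = (x_0 − 2)/3 = -10/17
  x_1 = -10/17;  a_1 = 1;  x_2 = (x_1 − 1)/3 = -9/17
  x_2 = -9/17;  a_2 = 0;  x_3 = (x_2 − 0)/3 = -3/17
  x_3 = -3/17;  a_3 = 0;  x_4 = (x_3 − 0)/3 = -1/17
  x_4 = -1/17;  a_4 = 1;  x_5 = (x_4 − 1)/3 = -6/17
Digits: (2, 1, 0, 0, 1).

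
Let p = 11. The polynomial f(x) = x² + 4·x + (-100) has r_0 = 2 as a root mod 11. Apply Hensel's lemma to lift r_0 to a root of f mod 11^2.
r_1 = 13 (mod 121)

Hensel: r_{i+1} = r_i − f(r_i)·(f′(r_i))^{-1} mod 11^{i+2}, f′(x) = 2x + 4. Iterate:
  r_0 = 2 (mod 11)
  r_1 = 13 (mod 121)
Final: r = 13 satisfies f(r) ≡ 0 mod 11^2.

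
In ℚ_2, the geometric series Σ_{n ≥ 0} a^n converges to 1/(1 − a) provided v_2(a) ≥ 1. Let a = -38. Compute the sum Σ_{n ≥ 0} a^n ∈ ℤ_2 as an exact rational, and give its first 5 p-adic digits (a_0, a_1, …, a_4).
Σ a^n = 1/(1 − a) = 1/39;  first 5 digits = (1, 1, 1, 0, 1)

v_2(a) = 1 ≥ 1, so the series converges in ℤ_2 to 1/(1 − a) = 1/(1 − (-38)) = 1/39. Expand this rational in ℤ_2: compute digits iteratively via d_i = x_i mod 2, x_{i+1} = (x_i − d_i)/2. The first 5 digits are (1, 1, 1, 0, 1).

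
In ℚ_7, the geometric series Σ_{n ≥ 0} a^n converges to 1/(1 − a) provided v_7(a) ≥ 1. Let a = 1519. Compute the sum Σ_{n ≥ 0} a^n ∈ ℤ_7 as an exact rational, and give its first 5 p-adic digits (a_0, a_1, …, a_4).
Σ a^n = 1/(1 − a) = -1/1518;  first 5 digits = (1, 0, 3, 4, 2)

v_7(a) = 2 ≥ 1, so the series converges in ℤ_7 to 1/(1 − a) = 1/(1 − 1519) = -1/1518. Expand this rational in ℤ_7: compute digits iteratively via d_i = x_i mod 7, x_{i+1} = (x_i − d_i)/7. The first 5 digits are (1, 0, 3, 4, 2).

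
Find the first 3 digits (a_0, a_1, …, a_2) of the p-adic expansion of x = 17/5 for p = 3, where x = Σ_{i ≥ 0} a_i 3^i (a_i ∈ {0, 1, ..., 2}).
(a_0, …, a_2) = (1, 2, 2)

v_3(17/5) = 0 (numerator and denominator both coprime to 3), so x ∈ ℤ_3^×. Compute digits iteratively via a_i = x_i mod 3, x_{i+1} = (x_i − a_i)/3, with x_0 = x:
  x_0 = 17/5;  a_0 = 1;  x_1 = (x_0 − 1)/3 = 4/5
  x_1 = 4/5;  a_1 = 2;  x_2 = (x_1 − 2)/3 = -2/5
  x_2 = -2/5;  a_2 = 2;  x_3 = (x_2 − 2)/3 = -4/5
Digits: (1, 2, 2).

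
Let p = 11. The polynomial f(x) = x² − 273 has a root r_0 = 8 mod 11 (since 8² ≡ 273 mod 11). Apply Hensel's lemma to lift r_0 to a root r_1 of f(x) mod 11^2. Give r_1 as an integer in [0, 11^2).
r_1 = 74 (mod 121)

Hensel's recurrence: r_{i+1} = r_i − f(r_i)·(f′(r_i))^{-1} mod 11^{i+2}, with f′(x) = 2x. Iterate:
  r_0 = 8 (mod 11)
  r_1 = 74 (mod 121)
Final: r_1 = 74, and one checks f(r_1) ≡ 0 mod 11^2.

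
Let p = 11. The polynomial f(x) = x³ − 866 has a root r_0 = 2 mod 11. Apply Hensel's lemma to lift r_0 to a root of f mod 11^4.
r_3 = 13323 (mod 14641)

Hensel: r_{i+1} = r_i − f(r_i)/f′(r_i) mod 11^{i+2}, where f′(x) = 3x². Iterate:
  r_0 = 2 (mod 11)
  r_1 = 13 (mod 121)
  r_2 = 13 (mod 1331)
  r_3 = 13323 (mod 14641)
Final: r = 13323 with f(r) ≡ 0 mod 11^4.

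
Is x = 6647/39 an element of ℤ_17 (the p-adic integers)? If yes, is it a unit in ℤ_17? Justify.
x ∈ ℤ_17 but not a unit; v_17(x) = 2 > 0

ℤ_17 = {x ∈ ℚ_17 : v_17(x) ≥ 0} and ℤ_17^× = {x ∈ ℤ_17 : v_17(x) = 0}. Here v_17(6647/39) = v_17(num) − v_17(den) = 2; compare against these criteria.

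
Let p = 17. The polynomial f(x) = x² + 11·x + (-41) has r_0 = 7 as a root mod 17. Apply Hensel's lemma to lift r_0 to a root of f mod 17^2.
r_1 = 177 (mod 289)

Hensel: r_{i+1} = r_i − f(r_i)·(f′(r_i))^{-1} mod 17^{i+2}, f′(x) = 2x + 11. Iterate:
  r_0 = 7 (mod 17)
  r_1 = 177 (mod 289)
Final: r = 177 satisfies f(r) ≡ 0 mod 17^2.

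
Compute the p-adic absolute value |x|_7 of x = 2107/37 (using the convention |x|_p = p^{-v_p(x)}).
|2107/37|_7 = 1/49

Step 1 — compute v_7(x) by factoring powers of 7 out of the numerator and denominator: v_7(2107/37) = 2. Step 2 — apply |x|_p = p^{-v_p(x)} = 7^{-2} = 1/49.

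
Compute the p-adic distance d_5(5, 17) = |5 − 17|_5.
d_5(5, 17) = 1

Step 1 — x − y = 5 − 17 = -12. Step 2 — v_5(-12) = 0 (factor: -12 = −(5^0 · 12); the sign does not affect v_p). Step 3 — |x − y|_5 = 5^{0} = 1.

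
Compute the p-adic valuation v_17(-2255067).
v_17(-2255067) = 4

v_17(n) is the largest exponent k such that 17^k divides n. Factor out: -2255067 = -17^4 · 27. (Sign doesn't affect v_p.) So v_17(-2255067) = 4.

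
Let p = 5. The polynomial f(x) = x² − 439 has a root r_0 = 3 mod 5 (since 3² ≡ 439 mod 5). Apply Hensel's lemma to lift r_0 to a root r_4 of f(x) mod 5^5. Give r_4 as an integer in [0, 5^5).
r_4 = 1008 (mod 3125)

Hensel's recurrence: r_{i+1} = r_i − f(r_i)·(f′(r_i))^{-1} mod 5^{i+2}, with f′(x) = 2x. Iterate:
  r_0 = 3 (mod 5)
  r_1 = 8 (mod 25)
  r_2 = 8 (mod 125)
  r_3 = 383 (mod 625)
  r_4 = 1008 (mod 3125)
Final: r_4 = 1008, and one checks f(r_4) ≡ 0 mod 5^5.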